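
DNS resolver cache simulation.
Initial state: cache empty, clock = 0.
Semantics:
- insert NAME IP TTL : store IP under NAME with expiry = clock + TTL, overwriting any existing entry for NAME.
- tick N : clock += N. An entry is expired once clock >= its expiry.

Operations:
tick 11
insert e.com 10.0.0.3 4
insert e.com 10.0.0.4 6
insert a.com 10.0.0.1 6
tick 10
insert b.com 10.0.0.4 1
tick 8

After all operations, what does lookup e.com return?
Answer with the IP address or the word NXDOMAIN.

Answer: NXDOMAIN

Derivation:
Op 1: tick 11 -> clock=11.
Op 2: insert e.com -> 10.0.0.3 (expiry=11+4=15). clock=11
Op 3: insert e.com -> 10.0.0.4 (expiry=11+6=17). clock=11
Op 4: insert a.com -> 10.0.0.1 (expiry=11+6=17). clock=11
Op 5: tick 10 -> clock=21. purged={a.com,e.com}
Op 6: insert b.com -> 10.0.0.4 (expiry=21+1=22). clock=21
Op 7: tick 8 -> clock=29. purged={b.com}
lookup e.com: not in cache (expired or never inserted)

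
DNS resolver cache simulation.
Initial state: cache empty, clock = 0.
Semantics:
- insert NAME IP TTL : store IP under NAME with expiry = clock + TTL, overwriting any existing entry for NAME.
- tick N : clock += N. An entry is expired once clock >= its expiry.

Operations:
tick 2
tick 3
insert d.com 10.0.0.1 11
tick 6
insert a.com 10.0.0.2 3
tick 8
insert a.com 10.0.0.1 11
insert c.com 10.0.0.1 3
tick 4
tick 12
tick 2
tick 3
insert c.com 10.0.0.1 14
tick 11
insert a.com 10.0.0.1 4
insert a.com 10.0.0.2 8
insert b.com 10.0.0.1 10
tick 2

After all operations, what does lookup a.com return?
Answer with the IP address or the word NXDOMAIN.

Op 1: tick 2 -> clock=2.
Op 2: tick 3 -> clock=5.
Op 3: insert d.com -> 10.0.0.1 (expiry=5+11=16). clock=5
Op 4: tick 6 -> clock=11.
Op 5: insert a.com -> 10.0.0.2 (expiry=11+3=14). clock=11
Op 6: tick 8 -> clock=19. purged={a.com,d.com}
Op 7: insert a.com -> 10.0.0.1 (expiry=19+11=30). clock=19
Op 8: insert c.com -> 10.0.0.1 (expiry=19+3=22). clock=19
Op 9: tick 4 -> clock=23. purged={c.com}
Op 10: tick 12 -> clock=35. purged={a.com}
Op 11: tick 2 -> clock=37.
Op 12: tick 3 -> clock=40.
Op 13: insert c.com -> 10.0.0.1 (expiry=40+14=54). clock=40
Op 14: tick 11 -> clock=51.
Op 15: insert a.com -> 10.0.0.1 (expiry=51+4=55). clock=51
Op 16: insert a.com -> 10.0.0.2 (expiry=51+8=59). clock=51
Op 17: insert b.com -> 10.0.0.1 (expiry=51+10=61). clock=51
Op 18: tick 2 -> clock=53.
lookup a.com: present, ip=10.0.0.2 expiry=59 > clock=53

Answer: 10.0.0.2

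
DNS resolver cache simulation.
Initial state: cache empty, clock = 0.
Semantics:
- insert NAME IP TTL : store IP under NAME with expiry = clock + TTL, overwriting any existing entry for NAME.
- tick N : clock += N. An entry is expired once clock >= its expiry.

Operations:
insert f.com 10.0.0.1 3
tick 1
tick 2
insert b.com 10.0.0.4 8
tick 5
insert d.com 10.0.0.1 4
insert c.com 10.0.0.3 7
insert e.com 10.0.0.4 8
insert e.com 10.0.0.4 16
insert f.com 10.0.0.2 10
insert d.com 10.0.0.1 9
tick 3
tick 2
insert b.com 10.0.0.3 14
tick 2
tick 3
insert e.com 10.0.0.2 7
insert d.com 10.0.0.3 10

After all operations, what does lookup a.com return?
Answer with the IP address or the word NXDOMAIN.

Op 1: insert f.com -> 10.0.0.1 (expiry=0+3=3). clock=0
Op 2: tick 1 -> clock=1.
Op 3: tick 2 -> clock=3. purged={f.com}
Op 4: insert b.com -> 10.0.0.4 (expiry=3+8=11). clock=3
Op 5: tick 5 -> clock=8.
Op 6: insert d.com -> 10.0.0.1 (expiry=8+4=12). clock=8
Op 7: insert c.com -> 10.0.0.3 (expiry=8+7=15). clock=8
Op 8: insert e.com -> 10.0.0.4 (expiry=8+8=16). clock=8
Op 9: insert e.com -> 10.0.0.4 (expiry=8+16=24). clock=8
Op 10: insert f.com -> 10.0.0.2 (expiry=8+10=18). clock=8
Op 11: insert d.com -> 10.0.0.1 (expiry=8+9=17). clock=8
Op 12: tick 3 -> clock=11. purged={b.com}
Op 13: tick 2 -> clock=13.
Op 14: insert b.com -> 10.0.0.3 (expiry=13+14=27). clock=13
Op 15: tick 2 -> clock=15. purged={c.com}
Op 16: tick 3 -> clock=18. purged={d.com,f.com}
Op 17: insert e.com -> 10.0.0.2 (expiry=18+7=25). clock=18
Op 18: insert d.com -> 10.0.0.3 (expiry=18+10=28). clock=18
lookup a.com: not in cache (expired or never inserted)

Answer: NXDOMAIN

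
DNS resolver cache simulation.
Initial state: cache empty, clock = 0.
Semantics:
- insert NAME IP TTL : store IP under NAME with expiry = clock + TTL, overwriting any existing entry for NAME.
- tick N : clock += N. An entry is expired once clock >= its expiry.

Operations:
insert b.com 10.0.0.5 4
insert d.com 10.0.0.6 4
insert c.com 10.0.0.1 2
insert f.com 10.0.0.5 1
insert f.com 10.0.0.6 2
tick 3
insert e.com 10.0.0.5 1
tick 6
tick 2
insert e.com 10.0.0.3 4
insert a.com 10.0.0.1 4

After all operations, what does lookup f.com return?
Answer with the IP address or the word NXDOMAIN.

Op 1: insert b.com -> 10.0.0.5 (expiry=0+4=4). clock=0
Op 2: insert d.com -> 10.0.0.6 (expiry=0+4=4). clock=0
Op 3: insert c.com -> 10.0.0.1 (expiry=0+2=2). clock=0
Op 4: insert f.com -> 10.0.0.5 (expiry=0+1=1). clock=0
Op 5: insert f.com -> 10.0.0.6 (expiry=0+2=2). clock=0
Op 6: tick 3 -> clock=3. purged={c.com,f.com}
Op 7: insert e.com -> 10.0.0.5 (expiry=3+1=4). clock=3
Op 8: tick 6 -> clock=9. purged={b.com,d.com,e.com}
Op 9: tick 2 -> clock=11.
Op 10: insert e.com -> 10.0.0.3 (expiry=11+4=15). clock=11
Op 11: insert a.com -> 10.0.0.1 (expiry=11+4=15). clock=11
lookup f.com: not in cache (expired or never inserted)

Answer: NXDOMAIN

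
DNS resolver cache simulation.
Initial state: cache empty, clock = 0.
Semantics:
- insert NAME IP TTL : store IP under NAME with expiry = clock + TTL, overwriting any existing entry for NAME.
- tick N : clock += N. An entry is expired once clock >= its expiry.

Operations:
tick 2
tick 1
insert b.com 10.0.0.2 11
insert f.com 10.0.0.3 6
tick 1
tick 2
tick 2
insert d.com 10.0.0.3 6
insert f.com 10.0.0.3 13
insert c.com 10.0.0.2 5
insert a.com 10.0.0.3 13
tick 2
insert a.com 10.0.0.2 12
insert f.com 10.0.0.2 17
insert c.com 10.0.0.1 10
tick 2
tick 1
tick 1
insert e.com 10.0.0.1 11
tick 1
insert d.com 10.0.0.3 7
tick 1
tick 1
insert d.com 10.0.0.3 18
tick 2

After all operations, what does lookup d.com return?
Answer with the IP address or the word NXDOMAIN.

Op 1: tick 2 -> clock=2.
Op 2: tick 1 -> clock=3.
Op 3: insert b.com -> 10.0.0.2 (expiry=3+11=14). clock=3
Op 4: insert f.com -> 10.0.0.3 (expiry=3+6=9). clock=3
Op 5: tick 1 -> clock=4.
Op 6: tick 2 -> clock=6.
Op 7: tick 2 -> clock=8.
Op 8: insert d.com -> 10.0.0.3 (expiry=8+6=14). clock=8
Op 9: insert f.com -> 10.0.0.3 (expiry=8+13=21). clock=8
Op 10: insert c.com -> 10.0.0.2 (expiry=8+5=13). clock=8
Op 11: insert a.com -> 10.0.0.3 (expiry=8+13=21). clock=8
Op 12: tick 2 -> clock=10.
Op 13: insert a.com -> 10.0.0.2 (expiry=10+12=22). clock=10
Op 14: insert f.com -> 10.0.0.2 (expiry=10+17=27). clock=10
Op 15: insert c.com -> 10.0.0.1 (expiry=10+10=20). clock=10
Op 16: tick 2 -> clock=12.
Op 17: tick 1 -> clock=13.
Op 18: tick 1 -> clock=14. purged={b.com,d.com}
Op 19: insert e.com -> 10.0.0.1 (expiry=14+11=25). clock=14
Op 20: tick 1 -> clock=15.
Op 21: insert d.com -> 10.0.0.3 (expiry=15+7=22). clock=15
Op 22: tick 1 -> clock=16.
Op 23: tick 1 -> clock=17.
Op 24: insert d.com -> 10.0.0.3 (expiry=17+18=35). clock=17
Op 25: tick 2 -> clock=19.
lookup d.com: present, ip=10.0.0.3 expiry=35 > clock=19

Answer: 10.0.0.3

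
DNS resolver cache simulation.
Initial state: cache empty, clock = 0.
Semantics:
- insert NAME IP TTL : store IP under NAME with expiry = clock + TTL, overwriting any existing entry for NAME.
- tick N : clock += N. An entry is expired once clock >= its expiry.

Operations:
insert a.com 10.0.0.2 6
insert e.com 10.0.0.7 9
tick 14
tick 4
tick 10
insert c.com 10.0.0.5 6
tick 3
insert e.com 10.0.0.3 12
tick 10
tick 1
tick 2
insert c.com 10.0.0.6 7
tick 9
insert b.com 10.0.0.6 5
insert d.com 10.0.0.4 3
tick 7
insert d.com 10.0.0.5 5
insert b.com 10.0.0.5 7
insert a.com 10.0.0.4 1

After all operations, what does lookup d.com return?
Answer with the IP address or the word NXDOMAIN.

Op 1: insert a.com -> 10.0.0.2 (expiry=0+6=6). clock=0
Op 2: insert e.com -> 10.0.0.7 (expiry=0+9=9). clock=0
Op 3: tick 14 -> clock=14. purged={a.com,e.com}
Op 4: tick 4 -> clock=18.
Op 5: tick 10 -> clock=28.
Op 6: insert c.com -> 10.0.0.5 (expiry=28+6=34). clock=28
Op 7: tick 3 -> clock=31.
Op 8: insert e.com -> 10.0.0.3 (expiry=31+12=43). clock=31
Op 9: tick 10 -> clock=41. purged={c.com}
Op 10: tick 1 -> clock=42.
Op 11: tick 2 -> clock=44. purged={e.com}
Op 12: insert c.com -> 10.0.0.6 (expiry=44+7=51). clock=44
Op 13: tick 9 -> clock=53. purged={c.com}
Op 14: insert b.com -> 10.0.0.6 (expiry=53+5=58). clock=53
Op 15: insert d.com -> 10.0.0.4 (expiry=53+3=56). clock=53
Op 16: tick 7 -> clock=60. purged={b.com,d.com}
Op 17: insert d.com -> 10.0.0.5 (expiry=60+5=65). clock=60
Op 18: insert b.com -> 10.0.0.5 (expiry=60+7=67). clock=60
Op 19: insert a.com -> 10.0.0.4 (expiry=60+1=61). clock=60
lookup d.com: present, ip=10.0.0.5 expiry=65 > clock=60

Answer: 10.0.0.5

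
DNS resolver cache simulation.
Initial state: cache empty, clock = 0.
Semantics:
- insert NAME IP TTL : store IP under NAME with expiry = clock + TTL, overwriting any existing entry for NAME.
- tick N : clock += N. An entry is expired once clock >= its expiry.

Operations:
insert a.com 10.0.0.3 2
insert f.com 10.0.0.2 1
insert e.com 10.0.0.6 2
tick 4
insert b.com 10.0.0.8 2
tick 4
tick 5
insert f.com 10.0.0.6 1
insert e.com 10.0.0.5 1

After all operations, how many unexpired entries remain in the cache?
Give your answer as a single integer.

Op 1: insert a.com -> 10.0.0.3 (expiry=0+2=2). clock=0
Op 2: insert f.com -> 10.0.0.2 (expiry=0+1=1). clock=0
Op 3: insert e.com -> 10.0.0.6 (expiry=0+2=2). clock=0
Op 4: tick 4 -> clock=4. purged={a.com,e.com,f.com}
Op 5: insert b.com -> 10.0.0.8 (expiry=4+2=6). clock=4
Op 6: tick 4 -> clock=8. purged={b.com}
Op 7: tick 5 -> clock=13.
Op 8: insert f.com -> 10.0.0.6 (expiry=13+1=14). clock=13
Op 9: insert e.com -> 10.0.0.5 (expiry=13+1=14). clock=13
Final cache (unexpired): {e.com,f.com} -> size=2

Answer: 2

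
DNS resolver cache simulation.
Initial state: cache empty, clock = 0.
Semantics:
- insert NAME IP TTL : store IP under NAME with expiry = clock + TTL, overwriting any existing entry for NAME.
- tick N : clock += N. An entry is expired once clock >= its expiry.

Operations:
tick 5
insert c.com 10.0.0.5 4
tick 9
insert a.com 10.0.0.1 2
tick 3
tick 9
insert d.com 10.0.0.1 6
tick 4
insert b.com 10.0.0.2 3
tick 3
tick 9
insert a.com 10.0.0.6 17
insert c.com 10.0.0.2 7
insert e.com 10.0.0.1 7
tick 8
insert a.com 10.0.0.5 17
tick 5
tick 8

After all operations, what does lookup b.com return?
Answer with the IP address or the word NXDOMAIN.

Op 1: tick 5 -> clock=5.
Op 2: insert c.com -> 10.0.0.5 (expiry=5+4=9). clock=5
Op 3: tick 9 -> clock=14. purged={c.com}
Op 4: insert a.com -> 10.0.0.1 (expiry=14+2=16). clock=14
Op 5: tick 3 -> clock=17. purged={a.com}
Op 6: tick 9 -> clock=26.
Op 7: insert d.com -> 10.0.0.1 (expiry=26+6=32). clock=26
Op 8: tick 4 -> clock=30.
Op 9: insert b.com -> 10.0.0.2 (expiry=30+3=33). clock=30
Op 10: tick 3 -> clock=33. purged={b.com,d.com}
Op 11: tick 9 -> clock=42.
Op 12: insert a.com -> 10.0.0.6 (expiry=42+17=59). clock=42
Op 13: insert c.com -> 10.0.0.2 (expiry=42+7=49). clock=42
Op 14: insert e.com -> 10.0.0.1 (expiry=42+7=49). clock=42
Op 15: tick 8 -> clock=50. purged={c.com,e.com}
Op 16: insert a.com -> 10.0.0.5 (expiry=50+17=67). clock=50
Op 17: tick 5 -> clock=55.
Op 18: tick 8 -> clock=63.
lookup b.com: not in cache (expired or never inserted)

Answer: NXDOMAIN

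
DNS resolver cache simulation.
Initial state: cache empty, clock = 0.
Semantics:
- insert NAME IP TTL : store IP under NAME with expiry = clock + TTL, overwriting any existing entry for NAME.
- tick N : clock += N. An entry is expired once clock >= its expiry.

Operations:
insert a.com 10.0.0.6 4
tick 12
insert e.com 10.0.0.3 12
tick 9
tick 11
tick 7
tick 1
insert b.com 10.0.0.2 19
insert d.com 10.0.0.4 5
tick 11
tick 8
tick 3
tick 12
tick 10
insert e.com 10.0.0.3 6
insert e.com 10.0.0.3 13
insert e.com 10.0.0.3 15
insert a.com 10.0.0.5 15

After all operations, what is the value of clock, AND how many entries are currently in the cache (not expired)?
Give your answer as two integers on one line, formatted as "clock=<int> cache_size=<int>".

Answer: clock=84 cache_size=2

Derivation:
Op 1: insert a.com -> 10.0.0.6 (expiry=0+4=4). clock=0
Op 2: tick 12 -> clock=12. purged={a.com}
Op 3: insert e.com -> 10.0.0.3 (expiry=12+12=24). clock=12
Op 4: tick 9 -> clock=21.
Op 5: tick 11 -> clock=32. purged={e.com}
Op 6: tick 7 -> clock=39.
Op 7: tick 1 -> clock=40.
Op 8: insert b.com -> 10.0.0.2 (expiry=40+19=59). clock=40
Op 9: insert d.com -> 10.0.0.4 (expiry=40+5=45). clock=40
Op 10: tick 11 -> clock=51. purged={d.com}
Op 11: tick 8 -> clock=59. purged={b.com}
Op 12: tick 3 -> clock=62.
Op 13: tick 12 -> clock=74.
Op 14: tick 10 -> clock=84.
Op 15: insert e.com -> 10.0.0.3 (expiry=84+6=90). clock=84
Op 16: insert e.com -> 10.0.0.3 (expiry=84+13=97). clock=84
Op 17: insert e.com -> 10.0.0.3 (expiry=84+15=99). clock=84
Op 18: insert a.com -> 10.0.0.5 (expiry=84+15=99). clock=84
Final clock = 84
Final cache (unexpired): {a.com,e.com} -> size=2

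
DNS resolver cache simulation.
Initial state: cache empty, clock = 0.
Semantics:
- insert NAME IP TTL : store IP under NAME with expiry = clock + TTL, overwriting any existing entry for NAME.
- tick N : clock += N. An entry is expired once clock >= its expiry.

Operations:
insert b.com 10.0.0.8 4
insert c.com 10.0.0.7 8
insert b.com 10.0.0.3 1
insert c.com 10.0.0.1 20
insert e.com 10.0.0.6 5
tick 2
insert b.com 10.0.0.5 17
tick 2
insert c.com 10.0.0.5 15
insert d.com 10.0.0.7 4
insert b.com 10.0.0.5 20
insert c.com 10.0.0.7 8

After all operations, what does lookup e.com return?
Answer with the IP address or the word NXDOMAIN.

Op 1: insert b.com -> 10.0.0.8 (expiry=0+4=4). clock=0
Op 2: insert c.com -> 10.0.0.7 (expiry=0+8=8). clock=0
Op 3: insert b.com -> 10.0.0.3 (expiry=0+1=1). clock=0
Op 4: insert c.com -> 10.0.0.1 (expiry=0+20=20). clock=0
Op 5: insert e.com -> 10.0.0.6 (expiry=0+5=5). clock=0
Op 6: tick 2 -> clock=2. purged={b.com}
Op 7: insert b.com -> 10.0.0.5 (expiry=2+17=19). clock=2
Op 8: tick 2 -> clock=4.
Op 9: insert c.com -> 10.0.0.5 (expiry=4+15=19). clock=4
Op 10: insert d.com -> 10.0.0.7 (expiry=4+4=8). clock=4
Op 11: insert b.com -> 10.0.0.5 (expiry=4+20=24). clock=4
Op 12: insert c.com -> 10.0.0.7 (expiry=4+8=12). clock=4
lookup e.com: present, ip=10.0.0.6 expiry=5 > clock=4

Answer: 10.0.0.6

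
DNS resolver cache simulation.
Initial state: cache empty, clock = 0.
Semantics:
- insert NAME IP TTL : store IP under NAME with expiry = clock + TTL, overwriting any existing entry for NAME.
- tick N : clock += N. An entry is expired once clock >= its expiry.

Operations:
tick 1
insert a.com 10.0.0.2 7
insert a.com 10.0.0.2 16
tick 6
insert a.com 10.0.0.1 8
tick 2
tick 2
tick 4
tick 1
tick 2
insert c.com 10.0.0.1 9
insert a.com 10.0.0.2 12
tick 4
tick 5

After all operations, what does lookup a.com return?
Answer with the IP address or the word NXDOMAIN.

Answer: 10.0.0.2

Derivation:
Op 1: tick 1 -> clock=1.
Op 2: insert a.com -> 10.0.0.2 (expiry=1+7=8). clock=1
Op 3: insert a.com -> 10.0.0.2 (expiry=1+16=17). clock=1
Op 4: tick 6 -> clock=7.
Op 5: insert a.com -> 10.0.0.1 (expiry=7+8=15). clock=7
Op 6: tick 2 -> clock=9.
Op 7: tick 2 -> clock=11.
Op 8: tick 4 -> clock=15. purged={a.com}
Op 9: tick 1 -> clock=16.
Op 10: tick 2 -> clock=18.
Op 11: insert c.com -> 10.0.0.1 (expiry=18+9=27). clock=18
Op 12: insert a.com -> 10.0.0.2 (expiry=18+12=30). clock=18
Op 13: tick 4 -> clock=22.
Op 14: tick 5 -> clock=27. purged={c.com}
lookup a.com: present, ip=10.0.0.2 expiry=30 > clock=27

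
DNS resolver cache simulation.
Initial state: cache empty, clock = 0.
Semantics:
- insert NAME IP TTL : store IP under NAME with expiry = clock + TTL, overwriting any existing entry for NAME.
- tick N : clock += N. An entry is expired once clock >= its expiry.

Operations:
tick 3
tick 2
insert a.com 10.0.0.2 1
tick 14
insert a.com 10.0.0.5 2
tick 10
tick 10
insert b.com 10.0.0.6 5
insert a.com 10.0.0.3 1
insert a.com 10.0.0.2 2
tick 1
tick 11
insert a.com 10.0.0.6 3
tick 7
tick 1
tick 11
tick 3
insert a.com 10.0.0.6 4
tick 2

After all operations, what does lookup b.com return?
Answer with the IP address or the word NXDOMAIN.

Answer: NXDOMAIN

Derivation:
Op 1: tick 3 -> clock=3.
Op 2: tick 2 -> clock=5.
Op 3: insert a.com -> 10.0.0.2 (expiry=5+1=6). clock=5
Op 4: tick 14 -> clock=19. purged={a.com}
Op 5: insert a.com -> 10.0.0.5 (expiry=19+2=21). clock=19
Op 6: tick 10 -> clock=29. purged={a.com}
Op 7: tick 10 -> clock=39.
Op 8: insert b.com -> 10.0.0.6 (expiry=39+5=44). clock=39
Op 9: insert a.com -> 10.0.0.3 (expiry=39+1=40). clock=39
Op 10: insert a.com -> 10.0.0.2 (expiry=39+2=41). clock=39
Op 11: tick 1 -> clock=40.
Op 12: tick 11 -> clock=51. purged={a.com,b.com}
Op 13: insert a.com -> 10.0.0.6 (expiry=51+3=54). clock=51
Op 14: tick 7 -> clock=58. purged={a.com}
Op 15: tick 1 -> clock=59.
Op 16: tick 11 -> clock=70.
Op 17: tick 3 -> clock=73.
Op 18: insert a.com -> 10.0.0.6 (expiry=73+4=77). clock=73
Op 19: tick 2 -> clock=75.
lookup b.com: not in cache (expired or never inserted)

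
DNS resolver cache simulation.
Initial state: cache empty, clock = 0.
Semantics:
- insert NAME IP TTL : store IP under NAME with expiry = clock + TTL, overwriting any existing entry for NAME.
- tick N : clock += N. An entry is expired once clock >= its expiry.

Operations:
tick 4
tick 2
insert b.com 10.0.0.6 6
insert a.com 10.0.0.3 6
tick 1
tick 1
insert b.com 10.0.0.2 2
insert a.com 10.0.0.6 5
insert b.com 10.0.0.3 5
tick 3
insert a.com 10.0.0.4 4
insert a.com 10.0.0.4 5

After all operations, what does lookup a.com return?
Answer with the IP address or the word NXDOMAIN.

Answer: 10.0.0.4

Derivation:
Op 1: tick 4 -> clock=4.
Op 2: tick 2 -> clock=6.
Op 3: insert b.com -> 10.0.0.6 (expiry=6+6=12). clock=6
Op 4: insert a.com -> 10.0.0.3 (expiry=6+6=12). clock=6
Op 5: tick 1 -> clock=7.
Op 6: tick 1 -> clock=8.
Op 7: insert b.com -> 10.0.0.2 (expiry=8+2=10). clock=8
Op 8: insert a.com -> 10.0.0.6 (expiry=8+5=13). clock=8
Op 9: insert b.com -> 10.0.0.3 (expiry=8+5=13). clock=8
Op 10: tick 3 -> clock=11.
Op 11: insert a.com -> 10.0.0.4 (expiry=11+4=15). clock=11
Op 12: insert a.com -> 10.0.0.4 (expiry=11+5=16). clock=11
lookup a.com: present, ip=10.0.0.4 expiry=16 > clock=11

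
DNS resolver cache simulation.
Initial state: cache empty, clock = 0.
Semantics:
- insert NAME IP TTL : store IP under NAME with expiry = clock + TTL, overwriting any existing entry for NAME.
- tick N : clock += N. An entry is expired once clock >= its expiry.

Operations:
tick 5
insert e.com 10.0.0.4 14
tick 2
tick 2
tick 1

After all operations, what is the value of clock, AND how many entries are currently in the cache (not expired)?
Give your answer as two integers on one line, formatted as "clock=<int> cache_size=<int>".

Op 1: tick 5 -> clock=5.
Op 2: insert e.com -> 10.0.0.4 (expiry=5+14=19). clock=5
Op 3: tick 2 -> clock=7.
Op 4: tick 2 -> clock=9.
Op 5: tick 1 -> clock=10.
Final clock = 10
Final cache (unexpired): {e.com} -> size=1

Answer: clock=10 cache_size=1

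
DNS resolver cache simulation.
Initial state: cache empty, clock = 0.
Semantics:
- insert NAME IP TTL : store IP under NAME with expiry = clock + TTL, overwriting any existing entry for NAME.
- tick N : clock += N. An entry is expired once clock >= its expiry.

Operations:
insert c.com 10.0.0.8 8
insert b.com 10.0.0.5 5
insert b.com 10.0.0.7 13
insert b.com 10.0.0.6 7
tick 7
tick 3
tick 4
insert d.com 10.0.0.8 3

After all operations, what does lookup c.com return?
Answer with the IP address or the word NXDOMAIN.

Answer: NXDOMAIN

Derivation:
Op 1: insert c.com -> 10.0.0.8 (expiry=0+8=8). clock=0
Op 2: insert b.com -> 10.0.0.5 (expiry=0+5=5). clock=0
Op 3: insert b.com -> 10.0.0.7 (expiry=0+13=13). clock=0
Op 4: insert b.com -> 10.0.0.6 (expiry=0+7=7). clock=0
Op 5: tick 7 -> clock=7. purged={b.com}
Op 6: tick 3 -> clock=10. purged={c.com}
Op 7: tick 4 -> clock=14.
Op 8: insert d.com -> 10.0.0.8 (expiry=14+3=17). clock=14
lookup c.com: not in cache (expired or never inserted)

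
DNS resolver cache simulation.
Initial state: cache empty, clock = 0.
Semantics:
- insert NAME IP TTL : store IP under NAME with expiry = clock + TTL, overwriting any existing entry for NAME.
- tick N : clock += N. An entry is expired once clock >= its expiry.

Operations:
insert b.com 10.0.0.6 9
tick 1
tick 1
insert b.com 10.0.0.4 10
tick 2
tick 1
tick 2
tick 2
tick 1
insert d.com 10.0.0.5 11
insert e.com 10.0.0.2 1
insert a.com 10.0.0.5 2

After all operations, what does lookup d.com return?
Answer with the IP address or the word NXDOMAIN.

Op 1: insert b.com -> 10.0.0.6 (expiry=0+9=9). clock=0
Op 2: tick 1 -> clock=1.
Op 3: tick 1 -> clock=2.
Op 4: insert b.com -> 10.0.0.4 (expiry=2+10=12). clock=2
Op 5: tick 2 -> clock=4.
Op 6: tick 1 -> clock=5.
Op 7: tick 2 -> clock=7.
Op 8: tick 2 -> clock=9.
Op 9: tick 1 -> clock=10.
Op 10: insert d.com -> 10.0.0.5 (expiry=10+11=21). clock=10
Op 11: insert e.com -> 10.0.0.2 (expiry=10+1=11). clock=10
Op 12: insert a.com -> 10.0.0.5 (expiry=10+2=12). clock=10
lookup d.com: present, ip=10.0.0.5 expiry=21 > clock=10

Answer: 10.0.0.5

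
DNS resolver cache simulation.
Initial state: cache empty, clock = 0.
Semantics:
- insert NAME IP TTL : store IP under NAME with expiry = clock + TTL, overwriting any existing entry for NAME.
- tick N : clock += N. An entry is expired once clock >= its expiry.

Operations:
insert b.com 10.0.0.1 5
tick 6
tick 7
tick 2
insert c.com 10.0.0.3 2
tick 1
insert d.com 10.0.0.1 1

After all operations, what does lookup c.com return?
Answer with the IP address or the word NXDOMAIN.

Op 1: insert b.com -> 10.0.0.1 (expiry=0+5=5). clock=0
Op 2: tick 6 -> clock=6. purged={b.com}
Op 3: tick 7 -> clock=13.
Op 4: tick 2 -> clock=15.
Op 5: insert c.com -> 10.0.0.3 (expiry=15+2=17). clock=15
Op 6: tick 1 -> clock=16.
Op 7: insert d.com -> 10.0.0.1 (expiry=16+1=17). clock=16
lookup c.com: present, ip=10.0.0.3 expiry=17 > clock=16

Answer: 10.0.0.3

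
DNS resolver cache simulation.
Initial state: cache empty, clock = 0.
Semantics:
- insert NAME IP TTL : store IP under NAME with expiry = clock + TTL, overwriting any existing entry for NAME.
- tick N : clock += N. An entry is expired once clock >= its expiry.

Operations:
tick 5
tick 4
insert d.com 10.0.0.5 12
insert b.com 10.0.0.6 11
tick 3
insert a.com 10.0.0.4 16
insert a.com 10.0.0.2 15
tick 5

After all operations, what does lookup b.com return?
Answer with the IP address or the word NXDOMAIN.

Op 1: tick 5 -> clock=5.
Op 2: tick 4 -> clock=9.
Op 3: insert d.com -> 10.0.0.5 (expiry=9+12=21). clock=9
Op 4: insert b.com -> 10.0.0.6 (expiry=9+11=20). clock=9
Op 5: tick 3 -> clock=12.
Op 6: insert a.com -> 10.0.0.4 (expiry=12+16=28). clock=12
Op 7: insert a.com -> 10.0.0.2 (expiry=12+15=27). clock=12
Op 8: tick 5 -> clock=17.
lookup b.com: present, ip=10.0.0.6 expiry=20 > clock=17

Answer: 10.0.0.6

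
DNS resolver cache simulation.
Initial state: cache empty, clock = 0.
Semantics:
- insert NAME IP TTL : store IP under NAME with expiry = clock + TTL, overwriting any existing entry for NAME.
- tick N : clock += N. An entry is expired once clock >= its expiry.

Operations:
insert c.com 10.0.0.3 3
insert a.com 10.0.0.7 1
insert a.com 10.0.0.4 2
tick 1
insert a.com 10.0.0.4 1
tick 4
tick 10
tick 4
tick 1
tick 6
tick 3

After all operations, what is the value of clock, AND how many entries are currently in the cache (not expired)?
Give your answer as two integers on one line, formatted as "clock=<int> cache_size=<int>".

Op 1: insert c.com -> 10.0.0.3 (expiry=0+3=3). clock=0
Op 2: insert a.com -> 10.0.0.7 (expiry=0+1=1). clock=0
Op 3: insert a.com -> 10.0.0.4 (expiry=0+2=2). clock=0
Op 4: tick 1 -> clock=1.
Op 5: insert a.com -> 10.0.0.4 (expiry=1+1=2). clock=1
Op 6: tick 4 -> clock=5. purged={a.com,c.com}
Op 7: tick 10 -> clock=15.
Op 8: tick 4 -> clock=19.
Op 9: tick 1 -> clock=20.
Op 10: tick 6 -> clock=26.
Op 11: tick 3 -> clock=29.
Final clock = 29
Final cache (unexpired): {} -> size=0

Answer: clock=29 cache_size=0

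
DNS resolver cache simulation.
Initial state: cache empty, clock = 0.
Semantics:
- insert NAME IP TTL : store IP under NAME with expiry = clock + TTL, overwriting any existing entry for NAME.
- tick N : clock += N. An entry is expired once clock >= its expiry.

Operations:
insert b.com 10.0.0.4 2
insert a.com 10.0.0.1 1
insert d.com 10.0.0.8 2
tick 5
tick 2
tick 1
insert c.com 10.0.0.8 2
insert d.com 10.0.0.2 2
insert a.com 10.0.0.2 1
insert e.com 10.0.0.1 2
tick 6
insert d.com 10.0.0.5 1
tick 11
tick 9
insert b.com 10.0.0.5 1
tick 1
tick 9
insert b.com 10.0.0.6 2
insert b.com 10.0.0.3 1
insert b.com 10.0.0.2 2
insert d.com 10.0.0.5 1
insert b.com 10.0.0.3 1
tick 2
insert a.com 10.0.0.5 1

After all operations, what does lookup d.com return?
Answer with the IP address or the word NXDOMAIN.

Answer: NXDOMAIN

Derivation:
Op 1: insert b.com -> 10.0.0.4 (expiry=0+2=2). clock=0
Op 2: insert a.com -> 10.0.0.1 (expiry=0+1=1). clock=0
Op 3: insert d.com -> 10.0.0.8 (expiry=0+2=2). clock=0
Op 4: tick 5 -> clock=5. purged={a.com,b.com,d.com}
Op 5: tick 2 -> clock=7.
Op 6: tick 1 -> clock=8.
Op 7: insert c.com -> 10.0.0.8 (expiry=8+2=10). clock=8
Op 8: insert d.com -> 10.0.0.2 (expiry=8+2=10). clock=8
Op 9: insert a.com -> 10.0.0.2 (expiry=8+1=9). clock=8
Op 10: insert e.com -> 10.0.0.1 (expiry=8+2=10). clock=8
Op 11: tick 6 -> clock=14. purged={a.com,c.com,d.com,e.com}
Op 12: insert d.com -> 10.0.0.5 (expiry=14+1=15). clock=14
Op 13: tick 11 -> clock=25. purged={d.com}
Op 14: tick 9 -> clock=34.
Op 15: insert b.com -> 10.0.0.5 (expiry=34+1=35). clock=34
Op 16: tick 1 -> clock=35. purged={b.com}
Op 17: tick 9 -> clock=44.
Op 18: insert b.com -> 10.0.0.6 (expiry=44+2=46). clock=44
Op 19: insert b.com -> 10.0.0.3 (expiry=44+1=45). clock=44
Op 20: insert b.com -> 10.0.0.2 (expiry=44+2=46). clock=44
Op 21: insert d.com -> 10.0.0.5 (expiry=44+1=45). clock=44
Op 22: insert b.com -> 10.0.0.3 (expiry=44+1=45). clock=44
Op 23: tick 2 -> clock=46. purged={b.com,d.com}
Op 24: insert a.com -> 10.0.0.5 (expiry=46+1=47). clock=46
lookup d.com: not in cache (expired or never inserted)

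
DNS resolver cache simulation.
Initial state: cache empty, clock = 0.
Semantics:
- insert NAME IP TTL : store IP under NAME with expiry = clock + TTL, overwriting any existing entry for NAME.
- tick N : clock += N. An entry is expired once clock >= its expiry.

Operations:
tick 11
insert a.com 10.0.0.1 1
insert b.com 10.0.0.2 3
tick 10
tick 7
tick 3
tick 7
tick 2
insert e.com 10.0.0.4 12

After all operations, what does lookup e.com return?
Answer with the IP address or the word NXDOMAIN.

Answer: 10.0.0.4

Derivation:
Op 1: tick 11 -> clock=11.
Op 2: insert a.com -> 10.0.0.1 (expiry=11+1=12). clock=11
Op 3: insert b.com -> 10.0.0.2 (expiry=11+3=14). clock=11
Op 4: tick 10 -> clock=21. purged={a.com,b.com}
Op 5: tick 7 -> clock=28.
Op 6: tick 3 -> clock=31.
Op 7: tick 7 -> clock=38.
Op 8: tick 2 -> clock=40.
Op 9: insert e.com -> 10.0.0.4 (expiry=40+12=52). clock=40
lookup e.com: present, ip=10.0.0.4 expiry=52 > clock=40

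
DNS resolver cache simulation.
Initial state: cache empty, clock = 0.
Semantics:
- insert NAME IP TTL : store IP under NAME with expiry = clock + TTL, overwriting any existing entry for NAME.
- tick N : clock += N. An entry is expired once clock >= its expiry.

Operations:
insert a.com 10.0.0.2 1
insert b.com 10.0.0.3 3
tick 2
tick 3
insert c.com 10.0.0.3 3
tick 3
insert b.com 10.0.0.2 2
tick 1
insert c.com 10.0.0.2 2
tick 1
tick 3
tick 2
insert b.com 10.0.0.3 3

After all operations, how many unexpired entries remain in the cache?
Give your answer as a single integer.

Answer: 1

Derivation:
Op 1: insert a.com -> 10.0.0.2 (expiry=0+1=1). clock=0
Op 2: insert b.com -> 10.0.0.3 (expiry=0+3=3). clock=0
Op 3: tick 2 -> clock=2. purged={a.com}
Op 4: tick 3 -> clock=5. purged={b.com}
Op 5: insert c.com -> 10.0.0.3 (expiry=5+3=8). clock=5
Op 6: tick 3 -> clock=8. purged={c.com}
Op 7: insert b.com -> 10.0.0.2 (expiry=8+2=10). clock=8
Op 8: tick 1 -> clock=9.
Op 9: insert c.com -> 10.0.0.2 (expiry=9+2=11). clock=9
Op 10: tick 1 -> clock=10. purged={b.com}
Op 11: tick 3 -> clock=13. purged={c.com}
Op 12: tick 2 -> clock=15.
Op 13: insert b.com -> 10.0.0.3 (expiry=15+3=18). clock=15
Final cache (unexpired): {b.com} -> size=1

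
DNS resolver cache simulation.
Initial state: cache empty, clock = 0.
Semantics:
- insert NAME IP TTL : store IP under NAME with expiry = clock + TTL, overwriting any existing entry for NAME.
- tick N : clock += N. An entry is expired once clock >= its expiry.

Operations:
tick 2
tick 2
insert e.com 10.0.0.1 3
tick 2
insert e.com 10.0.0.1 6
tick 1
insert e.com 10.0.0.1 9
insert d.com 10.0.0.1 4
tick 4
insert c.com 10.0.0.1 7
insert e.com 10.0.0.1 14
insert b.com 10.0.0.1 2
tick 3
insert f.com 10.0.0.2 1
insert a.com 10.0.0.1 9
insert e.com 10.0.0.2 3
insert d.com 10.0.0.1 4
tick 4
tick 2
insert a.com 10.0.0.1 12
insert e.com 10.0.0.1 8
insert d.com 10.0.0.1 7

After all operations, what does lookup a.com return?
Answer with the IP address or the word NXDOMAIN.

Op 1: tick 2 -> clock=2.
Op 2: tick 2 -> clock=4.
Op 3: insert e.com -> 10.0.0.1 (expiry=4+3=7). clock=4
Op 4: tick 2 -> clock=6.
Op 5: insert e.com -> 10.0.0.1 (expiry=6+6=12). clock=6
Op 6: tick 1 -> clock=7.
Op 7: insert e.com -> 10.0.0.1 (expiry=7+9=16). clock=7
Op 8: insert d.com -> 10.0.0.1 (expiry=7+4=11). clock=7
Op 9: tick 4 -> clock=11. purged={d.com}
Op 10: insert c.com -> 10.0.0.1 (expiry=11+7=18). clock=11
Op 11: insert e.com -> 10.0.0.1 (expiry=11+14=25). clock=11
Op 12: insert b.com -> 10.0.0.1 (expiry=11+2=13). clock=11
Op 13: tick 3 -> clock=14. purged={b.com}
Op 14: insert f.com -> 10.0.0.2 (expiry=14+1=15). clock=14
Op 15: insert a.com -> 10.0.0.1 (expiry=14+9=23). clock=14
Op 16: insert e.com -> 10.0.0.2 (expiry=14+3=17). clock=14
Op 17: insert d.com -> 10.0.0.1 (expiry=14+4=18). clock=14
Op 18: tick 4 -> clock=18. purged={c.com,d.com,e.com,f.com}
Op 19: tick 2 -> clock=20.
Op 20: insert a.com -> 10.0.0.1 (expiry=20+12=32). clock=20
Op 21: insert e.com -> 10.0.0.1 (expiry=20+8=28). clock=20
Op 22: insert d.com -> 10.0.0.1 (expiry=20+7=27). clock=20
lookup a.com: present, ip=10.0.0.1 expiry=32 > clock=20

Answer: 10.0.0.1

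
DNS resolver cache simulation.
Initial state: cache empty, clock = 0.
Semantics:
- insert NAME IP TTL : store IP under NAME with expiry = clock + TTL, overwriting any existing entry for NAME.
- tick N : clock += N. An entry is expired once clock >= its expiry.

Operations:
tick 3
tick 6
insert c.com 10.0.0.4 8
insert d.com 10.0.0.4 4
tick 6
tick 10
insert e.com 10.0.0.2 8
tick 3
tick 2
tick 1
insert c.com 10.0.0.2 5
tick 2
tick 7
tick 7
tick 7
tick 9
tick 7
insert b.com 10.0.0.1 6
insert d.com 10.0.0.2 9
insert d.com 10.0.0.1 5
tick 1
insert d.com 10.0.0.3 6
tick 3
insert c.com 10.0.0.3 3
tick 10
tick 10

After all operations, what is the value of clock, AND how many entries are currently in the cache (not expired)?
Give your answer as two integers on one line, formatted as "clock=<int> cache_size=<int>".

Op 1: tick 3 -> clock=3.
Op 2: tick 6 -> clock=9.
Op 3: insert c.com -> 10.0.0.4 (expiry=9+8=17). clock=9
Op 4: insert d.com -> 10.0.0.4 (expiry=9+4=13). clock=9
Op 5: tick 6 -> clock=15. purged={d.com}
Op 6: tick 10 -> clock=25. purged={c.com}
Op 7: insert e.com -> 10.0.0.2 (expiry=25+8=33). clock=25
Op 8: tick 3 -> clock=28.
Op 9: tick 2 -> clock=30.
Op 10: tick 1 -> clock=31.
Op 11: insert c.com -> 10.0.0.2 (expiry=31+5=36). clock=31
Op 12: tick 2 -> clock=33. purged={e.com}
Op 13: tick 7 -> clock=40. purged={c.com}
Op 14: tick 7 -> clock=47.
Op 15: tick 7 -> clock=54.
Op 16: tick 9 -> clock=63.
Op 17: tick 7 -> clock=70.
Op 18: insert b.com -> 10.0.0.1 (expiry=70+6=76). clock=70
Op 19: insert d.com -> 10.0.0.2 (expiry=70+9=79). clock=70
Op 20: insert d.com -> 10.0.0.1 (expiry=70+5=75). clock=70
Op 21: tick 1 -> clock=71.
Op 22: insert d.com -> 10.0.0.3 (expiry=71+6=77). clock=71
Op 23: tick 3 -> clock=74.
Op 24: insert c.com -> 10.0.0.3 (expiry=74+3=77). clock=74
Op 25: tick 10 -> clock=84. purged={b.com,c.com,d.com}
Op 26: tick 10 -> clock=94.
Final clock = 94
Final cache (unexpired): {} -> size=0

Answer: clock=94 cache_size=0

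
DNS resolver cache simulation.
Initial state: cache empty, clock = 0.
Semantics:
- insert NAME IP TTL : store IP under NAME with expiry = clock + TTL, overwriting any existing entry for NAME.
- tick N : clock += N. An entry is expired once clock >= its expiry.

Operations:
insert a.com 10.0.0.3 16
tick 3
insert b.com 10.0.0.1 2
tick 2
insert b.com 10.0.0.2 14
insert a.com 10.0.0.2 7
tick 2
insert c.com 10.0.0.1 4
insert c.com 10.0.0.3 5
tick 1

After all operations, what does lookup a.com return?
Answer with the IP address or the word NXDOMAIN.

Op 1: insert a.com -> 10.0.0.3 (expiry=0+16=16). clock=0
Op 2: tick 3 -> clock=3.
Op 3: insert b.com -> 10.0.0.1 (expiry=3+2=5). clock=3
Op 4: tick 2 -> clock=5. purged={b.com}
Op 5: insert b.com -> 10.0.0.2 (expiry=5+14=19). clock=5
Op 6: insert a.com -> 10.0.0.2 (expiry=5+7=12). clock=5
Op 7: tick 2 -> clock=7.
Op 8: insert c.com -> 10.0.0.1 (expiry=7+4=11). clock=7
Op 9: insert c.com -> 10.0.0.3 (expiry=7+5=12). clock=7
Op 10: tick 1 -> clock=8.
lookup a.com: present, ip=10.0.0.2 expiry=12 > clock=8

Answer: 10.0.0.2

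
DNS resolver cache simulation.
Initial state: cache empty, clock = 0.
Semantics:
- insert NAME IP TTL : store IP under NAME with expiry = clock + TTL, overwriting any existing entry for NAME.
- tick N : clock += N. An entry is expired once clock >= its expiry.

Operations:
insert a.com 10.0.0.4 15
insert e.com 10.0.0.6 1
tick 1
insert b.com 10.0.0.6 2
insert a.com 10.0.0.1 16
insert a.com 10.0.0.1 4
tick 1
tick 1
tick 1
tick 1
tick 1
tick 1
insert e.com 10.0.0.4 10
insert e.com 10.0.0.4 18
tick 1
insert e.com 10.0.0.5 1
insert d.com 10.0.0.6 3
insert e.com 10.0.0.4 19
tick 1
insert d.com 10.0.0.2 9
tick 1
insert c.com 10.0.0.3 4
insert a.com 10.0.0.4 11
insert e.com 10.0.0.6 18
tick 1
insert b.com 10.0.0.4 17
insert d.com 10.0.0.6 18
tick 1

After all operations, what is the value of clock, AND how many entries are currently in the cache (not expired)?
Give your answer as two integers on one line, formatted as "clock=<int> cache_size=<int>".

Op 1: insert a.com -> 10.0.0.4 (expiry=0+15=15). clock=0
Op 2: insert e.com -> 10.0.0.6 (expiry=0+1=1). clock=0
Op 3: tick 1 -> clock=1. purged={e.com}
Op 4: insert b.com -> 10.0.0.6 (expiry=1+2=3). clock=1
Op 5: insert a.com -> 10.0.0.1 (expiry=1+16=17). clock=1
Op 6: insert a.com -> 10.0.0.1 (expiry=1+4=5). clock=1
Op 7: tick 1 -> clock=2.
Op 8: tick 1 -> clock=3. purged={b.com}
Op 9: tick 1 -> clock=4.
Op 10: tick 1 -> clock=5. purged={a.com}
Op 11: tick 1 -> clock=6.
Op 12: tick 1 -> clock=7.
Op 13: insert e.com -> 10.0.0.4 (expiry=7+10=17). clock=7
Op 14: insert e.com -> 10.0.0.4 (expiry=7+18=25). clock=7
Op 15: tick 1 -> clock=8.
Op 16: insert e.com -> 10.0.0.5 (expiry=8+1=9). clock=8
Op 17: insert d.com -> 10.0.0.6 (expiry=8+3=11). clock=8
Op 18: insert e.com -> 10.0.0.4 (expiry=8+19=27). clock=8
Op 19: tick 1 -> clock=9.
Op 20: insert d.com -> 10.0.0.2 (expiry=9+9=18). clock=9
Op 21: tick 1 -> clock=10.
Op 22: insert c.com -> 10.0.0.3 (expiry=10+4=14). clock=10
Op 23: insert a.com -> 10.0.0.4 (expiry=10+11=21). clock=10
Op 24: insert e.com -> 10.0.0.6 (expiry=10+18=28). clock=10
Op 25: tick 1 -> clock=11.
Op 26: insert b.com -> 10.0.0.4 (expiry=11+17=28). clock=11
Op 27: insert d.com -> 10.0.0.6 (expiry=11+18=29). clock=11
Op 28: tick 1 -> clock=12.
Final clock = 12
Final cache (unexpired): {a.com,b.com,c.com,d.com,e.com} -> size=5

Answer: clock=12 cache_size=5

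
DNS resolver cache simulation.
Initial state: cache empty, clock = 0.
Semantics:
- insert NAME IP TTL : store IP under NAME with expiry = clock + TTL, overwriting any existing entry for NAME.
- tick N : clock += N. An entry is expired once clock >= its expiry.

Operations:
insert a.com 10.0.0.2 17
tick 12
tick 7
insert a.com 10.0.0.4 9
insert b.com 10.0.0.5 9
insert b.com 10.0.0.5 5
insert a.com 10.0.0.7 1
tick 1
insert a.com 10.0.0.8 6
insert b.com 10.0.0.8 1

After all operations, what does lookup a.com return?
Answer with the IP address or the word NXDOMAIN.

Op 1: insert a.com -> 10.0.0.2 (expiry=0+17=17). clock=0
Op 2: tick 12 -> clock=12.
Op 3: tick 7 -> clock=19. purged={a.com}
Op 4: insert a.com -> 10.0.0.4 (expiry=19+9=28). clock=19
Op 5: insert b.com -> 10.0.0.5 (expiry=19+9=28). clock=19
Op 6: insert b.com -> 10.0.0.5 (expiry=19+5=24). clock=19
Op 7: insert a.com -> 10.0.0.7 (expiry=19+1=20). clock=19
Op 8: tick 1 -> clock=20. purged={a.com}
Op 9: insert a.com -> 10.0.0.8 (expiry=20+6=26). clock=20
Op 10: insert b.com -> 10.0.0.8 (expiry=20+1=21). clock=20
lookup a.com: present, ip=10.0.0.8 expiry=26 > clock=20

Answer: 10.0.0.8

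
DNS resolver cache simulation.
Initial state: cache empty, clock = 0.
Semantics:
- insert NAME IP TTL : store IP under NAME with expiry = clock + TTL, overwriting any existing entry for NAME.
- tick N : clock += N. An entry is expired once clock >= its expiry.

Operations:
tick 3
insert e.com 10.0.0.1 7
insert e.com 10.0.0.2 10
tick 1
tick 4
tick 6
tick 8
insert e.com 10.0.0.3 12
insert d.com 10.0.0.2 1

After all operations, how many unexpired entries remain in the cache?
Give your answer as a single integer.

Op 1: tick 3 -> clock=3.
Op 2: insert e.com -> 10.0.0.1 (expiry=3+7=10). clock=3
Op 3: insert e.com -> 10.0.0.2 (expiry=3+10=13). clock=3
Op 4: tick 1 -> clock=4.
Op 5: tick 4 -> clock=8.
Op 6: tick 6 -> clock=14. purged={e.com}
Op 7: tick 8 -> clock=22.
Op 8: insert e.com -> 10.0.0.3 (expiry=22+12=34). clock=22
Op 9: insert d.com -> 10.0.0.2 (expiry=22+1=23). clock=22
Final cache (unexpired): {d.com,e.com} -> size=2

Answer: 2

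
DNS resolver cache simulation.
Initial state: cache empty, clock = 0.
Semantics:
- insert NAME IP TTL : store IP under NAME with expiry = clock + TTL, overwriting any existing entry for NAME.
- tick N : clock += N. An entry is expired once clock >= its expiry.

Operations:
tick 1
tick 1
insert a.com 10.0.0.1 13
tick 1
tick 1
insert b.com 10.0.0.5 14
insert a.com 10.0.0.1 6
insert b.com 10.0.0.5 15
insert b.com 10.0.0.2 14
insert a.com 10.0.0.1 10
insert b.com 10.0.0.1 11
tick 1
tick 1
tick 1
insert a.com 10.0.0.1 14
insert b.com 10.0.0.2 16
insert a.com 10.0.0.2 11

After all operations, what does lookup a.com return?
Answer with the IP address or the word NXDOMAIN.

Answer: 10.0.0.2

Derivation:
Op 1: tick 1 -> clock=1.
Op 2: tick 1 -> clock=2.
Op 3: insert a.com -> 10.0.0.1 (expiry=2+13=15). clock=2
Op 4: tick 1 -> clock=3.
Op 5: tick 1 -> clock=4.
Op 6: insert b.com -> 10.0.0.5 (expiry=4+14=18). clock=4
Op 7: insert a.com -> 10.0.0.1 (expiry=4+6=10). clock=4
Op 8: insert b.com -> 10.0.0.5 (expiry=4+15=19). clock=4
Op 9: insert b.com -> 10.0.0.2 (expiry=4+14=18). clock=4
Op 10: insert a.com -> 10.0.0.1 (expiry=4+10=14). clock=4
Op 11: insert b.com -> 10.0.0.1 (expiry=4+11=15). clock=4
Op 12: tick 1 -> clock=5.
Op 13: tick 1 -> clock=6.
Op 14: tick 1 -> clock=7.
Op 15: insert a.com -> 10.0.0.1 (expiry=7+14=21). clock=7
Op 16: insert b.com -> 10.0.0.2 (expiry=7+16=23). clock=7
Op 17: insert a.com -> 10.0.0.2 (expiry=7+11=18). clock=7
lookup a.com: present, ip=10.0.0.2 expiry=18 > clock=7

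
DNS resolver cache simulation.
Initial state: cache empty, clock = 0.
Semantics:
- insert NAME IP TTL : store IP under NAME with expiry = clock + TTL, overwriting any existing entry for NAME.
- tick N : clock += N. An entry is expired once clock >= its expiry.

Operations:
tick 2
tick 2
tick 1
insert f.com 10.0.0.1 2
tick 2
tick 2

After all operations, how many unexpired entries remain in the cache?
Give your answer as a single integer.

Op 1: tick 2 -> clock=2.
Op 2: tick 2 -> clock=4.
Op 3: tick 1 -> clock=5.
Op 4: insert f.com -> 10.0.0.1 (expiry=5+2=7). clock=5
Op 5: tick 2 -> clock=7. purged={f.com}
Op 6: tick 2 -> clock=9.
Final cache (unexpired): {} -> size=0

Answer: 0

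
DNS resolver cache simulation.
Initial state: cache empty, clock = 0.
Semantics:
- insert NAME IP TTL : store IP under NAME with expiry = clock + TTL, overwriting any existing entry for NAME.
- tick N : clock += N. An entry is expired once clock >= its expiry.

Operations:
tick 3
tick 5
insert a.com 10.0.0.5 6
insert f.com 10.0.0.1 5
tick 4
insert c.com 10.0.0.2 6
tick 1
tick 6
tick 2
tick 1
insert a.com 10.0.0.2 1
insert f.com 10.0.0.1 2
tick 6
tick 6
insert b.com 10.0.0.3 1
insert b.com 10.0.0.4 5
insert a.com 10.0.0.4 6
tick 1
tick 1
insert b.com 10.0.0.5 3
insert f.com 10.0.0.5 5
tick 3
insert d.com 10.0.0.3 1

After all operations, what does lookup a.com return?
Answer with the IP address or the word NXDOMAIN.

Answer: 10.0.0.4

Derivation:
Op 1: tick 3 -> clock=3.
Op 2: tick 5 -> clock=8.
Op 3: insert a.com -> 10.0.0.5 (expiry=8+6=14). clock=8
Op 4: insert f.com -> 10.0.0.1 (expiry=8+5=13). clock=8
Op 5: tick 4 -> clock=12.
Op 6: insert c.com -> 10.0.0.2 (expiry=12+6=18). clock=12
Op 7: tick 1 -> clock=13. purged={f.com}
Op 8: tick 6 -> clock=19. purged={a.com,c.com}
Op 9: tick 2 -> clock=21.
Op 10: tick 1 -> clock=22.
Op 11: insert a.com -> 10.0.0.2 (expiry=22+1=23). clock=22
Op 12: insert f.com -> 10.0.0.1 (expiry=22+2=24). clock=22
Op 13: tick 6 -> clock=28. purged={a.com,f.com}
Op 14: tick 6 -> clock=34.
Op 15: insert b.com -> 10.0.0.3 (expiry=34+1=35). clock=34
Op 16: insert b.com -> 10.0.0.4 (expiry=34+5=39). clock=34
Op 17: insert a.com -> 10.0.0.4 (expiry=34+6=40). clock=34
Op 18: tick 1 -> clock=35.
Op 19: tick 1 -> clock=36.
Op 20: insert b.com -> 10.0.0.5 (expiry=36+3=39). clock=36
Op 21: insert f.com -> 10.0.0.5 (expiry=36+5=41). clock=36
Op 22: tick 3 -> clock=39. purged={b.com}
Op 23: insert d.com -> 10.0.0.3 (expiry=39+1=40). clock=39
lookup a.com: present, ip=10.0.0.4 expiry=40 > clock=39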